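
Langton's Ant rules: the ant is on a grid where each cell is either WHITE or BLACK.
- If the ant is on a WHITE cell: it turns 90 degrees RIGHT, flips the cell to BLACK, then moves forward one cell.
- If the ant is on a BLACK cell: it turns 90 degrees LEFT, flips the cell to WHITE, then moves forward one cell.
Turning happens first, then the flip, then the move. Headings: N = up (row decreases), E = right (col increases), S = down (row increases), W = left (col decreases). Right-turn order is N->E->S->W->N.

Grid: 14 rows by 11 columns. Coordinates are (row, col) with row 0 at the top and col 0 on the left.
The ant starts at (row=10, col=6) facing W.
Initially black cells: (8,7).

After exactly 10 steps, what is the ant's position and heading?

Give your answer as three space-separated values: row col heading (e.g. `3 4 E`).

Answer: 11 7 E

Derivation:
Step 1: on WHITE (10,6): turn R to N, flip to black, move to (9,6). |black|=2
Step 2: on WHITE (9,6): turn R to E, flip to black, move to (9,7). |black|=3
Step 3: on WHITE (9,7): turn R to S, flip to black, move to (10,7). |black|=4
Step 4: on WHITE (10,7): turn R to W, flip to black, move to (10,6). |black|=5
Step 5: on BLACK (10,6): turn L to S, flip to white, move to (11,6). |black|=4
Step 6: on WHITE (11,6): turn R to W, flip to black, move to (11,5). |black|=5
Step 7: on WHITE (11,5): turn R to N, flip to black, move to (10,5). |black|=6
Step 8: on WHITE (10,5): turn R to E, flip to black, move to (10,6). |black|=7
Step 9: on WHITE (10,6): turn R to S, flip to black, move to (11,6). |black|=8
Step 10: on BLACK (11,6): turn L to E, flip to white, move to (11,7). |black|=7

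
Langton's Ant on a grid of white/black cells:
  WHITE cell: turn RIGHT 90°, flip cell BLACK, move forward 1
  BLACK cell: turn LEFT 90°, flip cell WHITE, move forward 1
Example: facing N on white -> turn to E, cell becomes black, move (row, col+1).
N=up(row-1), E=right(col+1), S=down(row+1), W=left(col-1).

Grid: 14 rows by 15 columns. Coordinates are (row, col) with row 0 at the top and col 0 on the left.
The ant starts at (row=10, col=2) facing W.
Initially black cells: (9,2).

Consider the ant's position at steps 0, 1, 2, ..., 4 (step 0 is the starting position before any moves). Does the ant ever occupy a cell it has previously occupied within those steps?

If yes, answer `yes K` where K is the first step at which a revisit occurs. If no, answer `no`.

Answer: no

Derivation:
Step 1: on WHITE (10,2): turn R to N, flip to black, move to (9,2). |black|=2 — new cell
Step 2: on BLACK (9,2): turn L to W, flip to white, move to (9,1). |black|=1 — new cell
Step 3: on WHITE (9,1): turn R to N, flip to black, move to (8,1). |black|=2 — new cell
Step 4: on WHITE (8,1): turn R to E, flip to black, move to (8,2). |black|=3 — new cell
No revisit within 4 steps.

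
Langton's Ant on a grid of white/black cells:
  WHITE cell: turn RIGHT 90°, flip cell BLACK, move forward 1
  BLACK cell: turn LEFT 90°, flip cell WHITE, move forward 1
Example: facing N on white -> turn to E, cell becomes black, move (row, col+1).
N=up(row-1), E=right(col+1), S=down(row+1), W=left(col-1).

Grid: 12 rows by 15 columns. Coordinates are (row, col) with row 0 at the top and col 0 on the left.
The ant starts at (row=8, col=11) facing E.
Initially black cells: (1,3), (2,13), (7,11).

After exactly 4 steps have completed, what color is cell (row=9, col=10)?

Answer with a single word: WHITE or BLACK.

Answer: BLACK

Derivation:
Step 1: on WHITE (8,11): turn R to S, flip to black, move to (9,11). |black|=4
Step 2: on WHITE (9,11): turn R to W, flip to black, move to (9,10). |black|=5
Step 3: on WHITE (9,10): turn R to N, flip to black, move to (8,10). |black|=6
Step 4: on WHITE (8,10): turn R to E, flip to black, move to (8,11). |black|=7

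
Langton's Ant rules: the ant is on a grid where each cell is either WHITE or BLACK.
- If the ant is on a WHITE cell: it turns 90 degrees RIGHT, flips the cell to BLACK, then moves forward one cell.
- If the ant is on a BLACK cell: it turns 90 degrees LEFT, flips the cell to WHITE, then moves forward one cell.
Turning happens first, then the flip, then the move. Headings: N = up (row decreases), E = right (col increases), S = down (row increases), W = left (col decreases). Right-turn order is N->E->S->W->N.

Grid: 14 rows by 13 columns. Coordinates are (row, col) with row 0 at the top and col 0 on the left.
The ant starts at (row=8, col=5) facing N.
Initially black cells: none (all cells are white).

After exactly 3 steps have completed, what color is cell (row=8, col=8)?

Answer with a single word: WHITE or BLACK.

Step 1: on WHITE (8,5): turn R to E, flip to black, move to (8,6). |black|=1
Step 2: on WHITE (8,6): turn R to S, flip to black, move to (9,6). |black|=2
Step 3: on WHITE (9,6): turn R to W, flip to black, move to (9,5). |black|=3

Answer: WHITE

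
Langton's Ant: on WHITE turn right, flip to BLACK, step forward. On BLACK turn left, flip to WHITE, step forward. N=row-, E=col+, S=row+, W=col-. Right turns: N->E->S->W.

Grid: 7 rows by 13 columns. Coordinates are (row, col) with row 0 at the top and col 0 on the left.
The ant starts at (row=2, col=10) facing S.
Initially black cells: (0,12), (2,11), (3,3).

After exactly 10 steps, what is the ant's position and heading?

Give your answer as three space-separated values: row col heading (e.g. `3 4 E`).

Answer: 1 11 N

Derivation:
Step 1: on WHITE (2,10): turn R to W, flip to black, move to (2,9). |black|=4
Step 2: on WHITE (2,9): turn R to N, flip to black, move to (1,9). |black|=5
Step 3: on WHITE (1,9): turn R to E, flip to black, move to (1,10). |black|=6
Step 4: on WHITE (1,10): turn R to S, flip to black, move to (2,10). |black|=7
Step 5: on BLACK (2,10): turn L to E, flip to white, move to (2,11). |black|=6
Step 6: on BLACK (2,11): turn L to N, flip to white, move to (1,11). |black|=5
Step 7: on WHITE (1,11): turn R to E, flip to black, move to (1,12). |black|=6
Step 8: on WHITE (1,12): turn R to S, flip to black, move to (2,12). |black|=7
Step 9: on WHITE (2,12): turn R to W, flip to black, move to (2,11). |black|=8
Step 10: on WHITE (2,11): turn R to N, flip to black, move to (1,11). |black|=9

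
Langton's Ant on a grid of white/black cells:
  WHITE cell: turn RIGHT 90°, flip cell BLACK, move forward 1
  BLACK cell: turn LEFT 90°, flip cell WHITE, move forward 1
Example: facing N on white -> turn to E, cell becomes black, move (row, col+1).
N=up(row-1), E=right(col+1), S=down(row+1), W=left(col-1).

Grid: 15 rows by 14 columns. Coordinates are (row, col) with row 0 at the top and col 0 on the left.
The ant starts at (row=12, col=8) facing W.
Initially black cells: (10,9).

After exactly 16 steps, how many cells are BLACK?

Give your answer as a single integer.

Step 1: on WHITE (12,8): turn R to N, flip to black, move to (11,8). |black|=2
Step 2: on WHITE (11,8): turn R to E, flip to black, move to (11,9). |black|=3
Step 3: on WHITE (11,9): turn R to S, flip to black, move to (12,9). |black|=4
Step 4: on WHITE (12,9): turn R to W, flip to black, move to (12,8). |black|=5
Step 5: on BLACK (12,8): turn L to S, flip to white, move to (13,8). |black|=4
Step 6: on WHITE (13,8): turn R to W, flip to black, move to (13,7). |black|=5
Step 7: on WHITE (13,7): turn R to N, flip to black, move to (12,7). |black|=6
Step 8: on WHITE (12,7): turn R to E, flip to black, move to (12,8). |black|=7
Step 9: on WHITE (12,8): turn R to S, flip to black, move to (13,8). |black|=8
Step 10: on BLACK (13,8): turn L to E, flip to white, move to (13,9). |black|=7
Step 11: on WHITE (13,9): turn R to S, flip to black, move to (14,9). |black|=8
Step 12: on WHITE (14,9): turn R to W, flip to black, move to (14,8). |black|=9
Step 13: on WHITE (14,8): turn R to N, flip to black, move to (13,8). |black|=10
Step 14: on WHITE (13,8): turn R to E, flip to black, move to (13,9). |black|=11
Step 15: on BLACK (13,9): turn L to N, flip to white, move to (12,9). |black|=10
Step 16: on BLACK (12,9): turn L to W, flip to white, move to (12,8). |black|=9

Answer: 9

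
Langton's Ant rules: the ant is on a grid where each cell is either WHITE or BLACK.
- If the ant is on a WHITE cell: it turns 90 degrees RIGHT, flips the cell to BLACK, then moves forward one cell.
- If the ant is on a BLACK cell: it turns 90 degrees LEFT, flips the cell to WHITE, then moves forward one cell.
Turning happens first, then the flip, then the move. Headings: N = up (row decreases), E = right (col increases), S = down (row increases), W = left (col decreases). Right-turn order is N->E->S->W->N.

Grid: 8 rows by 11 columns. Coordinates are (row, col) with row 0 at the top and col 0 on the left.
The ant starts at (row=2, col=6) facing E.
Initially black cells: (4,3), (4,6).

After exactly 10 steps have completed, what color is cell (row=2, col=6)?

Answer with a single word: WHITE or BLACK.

Step 1: on WHITE (2,6): turn R to S, flip to black, move to (3,6). |black|=3
Step 2: on WHITE (3,6): turn R to W, flip to black, move to (3,5). |black|=4
Step 3: on WHITE (3,5): turn R to N, flip to black, move to (2,5). |black|=5
Step 4: on WHITE (2,5): turn R to E, flip to black, move to (2,6). |black|=6
Step 5: on BLACK (2,6): turn L to N, flip to white, move to (1,6). |black|=5
Step 6: on WHITE (1,6): turn R to E, flip to black, move to (1,7). |black|=6
Step 7: on WHITE (1,7): turn R to S, flip to black, move to (2,7). |black|=7
Step 8: on WHITE (2,7): turn R to W, flip to black, move to (2,6). |black|=8
Step 9: on WHITE (2,6): turn R to N, flip to black, move to (1,6). |black|=9
Step 10: on BLACK (1,6): turn L to W, flip to white, move to (1,5). |black|=8

Answer: BLACK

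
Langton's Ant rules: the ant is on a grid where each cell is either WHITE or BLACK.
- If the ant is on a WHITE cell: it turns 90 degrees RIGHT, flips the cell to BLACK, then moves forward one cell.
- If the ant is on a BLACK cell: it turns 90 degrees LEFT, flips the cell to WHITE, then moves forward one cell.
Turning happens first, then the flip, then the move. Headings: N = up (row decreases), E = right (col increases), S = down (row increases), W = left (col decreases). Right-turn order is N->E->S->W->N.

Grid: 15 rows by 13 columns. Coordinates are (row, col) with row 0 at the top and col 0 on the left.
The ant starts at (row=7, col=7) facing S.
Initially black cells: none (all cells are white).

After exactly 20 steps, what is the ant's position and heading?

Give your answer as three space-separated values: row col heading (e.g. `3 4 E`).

Answer: 5 9 N

Derivation:
Step 1: on WHITE (7,7): turn R to W, flip to black, move to (7,6). |black|=1
Step 2: on WHITE (7,6): turn R to N, flip to black, move to (6,6). |black|=2
Step 3: on WHITE (6,6): turn R to E, flip to black, move to (6,7). |black|=3
Step 4: on WHITE (6,7): turn R to S, flip to black, move to (7,7). |black|=4
Step 5: on BLACK (7,7): turn L to E, flip to white, move to (7,8). |black|=3
Step 6: on WHITE (7,8): turn R to S, flip to black, move to (8,8). |black|=4
Step 7: on WHITE (8,8): turn R to W, flip to black, move to (8,7). |black|=5
Step 8: on WHITE (8,7): turn R to N, flip to black, move to (7,7). |black|=6
Step 9: on WHITE (7,7): turn R to E, flip to black, move to (7,8). |black|=7
Step 10: on BLACK (7,8): turn L to N, flip to white, move to (6,8). |black|=6
Step 11: on WHITE (6,8): turn R to E, flip to black, move to (6,9). |black|=7
Step 12: on WHITE (6,9): turn R to S, flip to black, move to (7,9). |black|=8
Step 13: on WHITE (7,9): turn R to W, flip to black, move to (7,8). |black|=9
Step 14: on WHITE (7,8): turn R to N, flip to black, move to (6,8). |black|=10
Step 15: on BLACK (6,8): turn L to W, flip to white, move to (6,7). |black|=9
Step 16: on BLACK (6,7): turn L to S, flip to white, move to (7,7). |black|=8
Step 17: on BLACK (7,7): turn L to E, flip to white, move to (7,8). |black|=7
Step 18: on BLACK (7,8): turn L to N, flip to white, move to (6,8). |black|=6
Step 19: on WHITE (6,8): turn R to E, flip to black, move to (6,9). |black|=7
Step 20: on BLACK (6,9): turn L to N, flip to white, move to (5,9). |black|=6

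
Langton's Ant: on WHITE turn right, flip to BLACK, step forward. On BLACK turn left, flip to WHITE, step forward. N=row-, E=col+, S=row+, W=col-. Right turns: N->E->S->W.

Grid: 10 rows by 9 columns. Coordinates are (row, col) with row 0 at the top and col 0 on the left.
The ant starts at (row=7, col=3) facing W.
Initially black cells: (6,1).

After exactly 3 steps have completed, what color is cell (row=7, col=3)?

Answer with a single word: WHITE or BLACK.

Answer: BLACK

Derivation:
Step 1: on WHITE (7,3): turn R to N, flip to black, move to (6,3). |black|=2
Step 2: on WHITE (6,3): turn R to E, flip to black, move to (6,4). |black|=3
Step 3: on WHITE (6,4): turn R to S, flip to black, move to (7,4). |black|=4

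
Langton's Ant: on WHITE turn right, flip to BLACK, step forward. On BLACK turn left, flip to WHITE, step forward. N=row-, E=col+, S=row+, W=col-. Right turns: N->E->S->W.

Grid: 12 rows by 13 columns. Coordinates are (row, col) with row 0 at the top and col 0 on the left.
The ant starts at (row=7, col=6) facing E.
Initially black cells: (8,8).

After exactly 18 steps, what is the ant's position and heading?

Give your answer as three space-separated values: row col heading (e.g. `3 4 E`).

Step 1: on WHITE (7,6): turn R to S, flip to black, move to (8,6). |black|=2
Step 2: on WHITE (8,6): turn R to W, flip to black, move to (8,5). |black|=3
Step 3: on WHITE (8,5): turn R to N, flip to black, move to (7,5). |black|=4
Step 4: on WHITE (7,5): turn R to E, flip to black, move to (7,6). |black|=5
Step 5: on BLACK (7,6): turn L to N, flip to white, move to (6,6). |black|=4
Step 6: on WHITE (6,6): turn R to E, flip to black, move to (6,7). |black|=5
Step 7: on WHITE (6,7): turn R to S, flip to black, move to (7,7). |black|=6
Step 8: on WHITE (7,7): turn R to W, flip to black, move to (7,6). |black|=7
Step 9: on WHITE (7,6): turn R to N, flip to black, move to (6,6). |black|=8
Step 10: on BLACK (6,6): turn L to W, flip to white, move to (6,5). |black|=7
Step 11: on WHITE (6,5): turn R to N, flip to black, move to (5,5). |black|=8
Step 12: on WHITE (5,5): turn R to E, flip to black, move to (5,6). |black|=9
Step 13: on WHITE (5,6): turn R to S, flip to black, move to (6,6). |black|=10
Step 14: on WHITE (6,6): turn R to W, flip to black, move to (6,5). |black|=11
Step 15: on BLACK (6,5): turn L to S, flip to white, move to (7,5). |black|=10
Step 16: on BLACK (7,5): turn L to E, flip to white, move to (7,6). |black|=9
Step 17: on BLACK (7,6): turn L to N, flip to white, move to (6,6). |black|=8
Step 18: on BLACK (6,6): turn L to W, flip to white, move to (6,5). |black|=7

Answer: 6 5 W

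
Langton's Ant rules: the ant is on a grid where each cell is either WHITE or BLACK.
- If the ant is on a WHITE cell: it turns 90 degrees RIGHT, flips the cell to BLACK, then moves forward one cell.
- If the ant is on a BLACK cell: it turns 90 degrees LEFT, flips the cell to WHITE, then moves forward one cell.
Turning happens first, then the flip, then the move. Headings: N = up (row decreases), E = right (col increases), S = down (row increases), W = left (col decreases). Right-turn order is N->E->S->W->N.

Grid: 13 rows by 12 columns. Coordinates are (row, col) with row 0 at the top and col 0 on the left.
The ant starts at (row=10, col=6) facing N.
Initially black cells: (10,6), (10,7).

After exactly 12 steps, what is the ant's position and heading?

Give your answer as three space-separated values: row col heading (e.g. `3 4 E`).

Step 1: on BLACK (10,6): turn L to W, flip to white, move to (10,5). |black|=1
Step 2: on WHITE (10,5): turn R to N, flip to black, move to (9,5). |black|=2
Step 3: on WHITE (9,5): turn R to E, flip to black, move to (9,6). |black|=3
Step 4: on WHITE (9,6): turn R to S, flip to black, move to (10,6). |black|=4
Step 5: on WHITE (10,6): turn R to W, flip to black, move to (10,5). |black|=5
Step 6: on BLACK (10,5): turn L to S, flip to white, move to (11,5). |black|=4
Step 7: on WHITE (11,5): turn R to W, flip to black, move to (11,4). |black|=5
Step 8: on WHITE (11,4): turn R to N, flip to black, move to (10,4). |black|=6
Step 9: on WHITE (10,4): turn R to E, flip to black, move to (10,5). |black|=7
Step 10: on WHITE (10,5): turn R to S, flip to black, move to (11,5). |black|=8
Step 11: on BLACK (11,5): turn L to E, flip to white, move to (11,6). |black|=7
Step 12: on WHITE (11,6): turn R to S, flip to black, move to (12,6). |black|=8

Answer: 12 6 S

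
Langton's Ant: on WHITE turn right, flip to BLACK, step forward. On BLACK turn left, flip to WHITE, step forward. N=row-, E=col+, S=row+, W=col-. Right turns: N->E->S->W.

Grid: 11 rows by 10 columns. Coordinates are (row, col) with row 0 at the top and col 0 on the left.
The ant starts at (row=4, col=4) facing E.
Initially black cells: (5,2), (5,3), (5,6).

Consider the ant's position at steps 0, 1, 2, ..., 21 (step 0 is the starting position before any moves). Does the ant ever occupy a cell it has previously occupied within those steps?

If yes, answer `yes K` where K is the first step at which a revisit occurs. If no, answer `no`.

Answer: yes 9

Derivation:
Step 1: on WHITE (4,4): turn R to S, flip to black, move to (5,4). |black|=4 — new cell
Step 2: on WHITE (5,4): turn R to W, flip to black, move to (5,3). |black|=5 — new cell
Step 3: on BLACK (5,3): turn L to S, flip to white, move to (6,3). |black|=4 — new cell
Step 4: on WHITE (6,3): turn R to W, flip to black, move to (6,2). |black|=5 — new cell
Step 5: on WHITE (6,2): turn R to N, flip to black, move to (5,2). |black|=6 — new cell
Step 6: on BLACK (5,2): turn L to W, flip to white, move to (5,1). |black|=5 — new cell
Step 7: on WHITE (5,1): turn R to N, flip to black, move to (4,1). |black|=6 — new cell
Step 8: on WHITE (4,1): turn R to E, flip to black, move to (4,2). |black|=7 — new cell
Step 9: on WHITE (4,2): turn R to S, flip to black, move to (5,2). |black|=8 — REVISIT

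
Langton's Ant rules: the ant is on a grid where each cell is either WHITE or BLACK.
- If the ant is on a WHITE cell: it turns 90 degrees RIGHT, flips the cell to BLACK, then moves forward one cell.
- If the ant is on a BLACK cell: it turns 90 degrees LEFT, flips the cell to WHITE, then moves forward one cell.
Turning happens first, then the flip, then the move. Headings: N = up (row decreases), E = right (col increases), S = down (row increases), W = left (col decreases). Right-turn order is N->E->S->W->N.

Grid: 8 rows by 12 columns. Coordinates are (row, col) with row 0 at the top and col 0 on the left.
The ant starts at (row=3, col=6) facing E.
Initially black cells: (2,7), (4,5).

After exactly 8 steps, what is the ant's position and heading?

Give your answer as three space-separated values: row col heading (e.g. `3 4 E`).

Step 1: on WHITE (3,6): turn R to S, flip to black, move to (4,6). |black|=3
Step 2: on WHITE (4,6): turn R to W, flip to black, move to (4,5). |black|=4
Step 3: on BLACK (4,5): turn L to S, flip to white, move to (5,5). |black|=3
Step 4: on WHITE (5,5): turn R to W, flip to black, move to (5,4). |black|=4
Step 5: on WHITE (5,4): turn R to N, flip to black, move to (4,4). |black|=5
Step 6: on WHITE (4,4): turn R to E, flip to black, move to (4,5). |black|=6
Step 7: on WHITE (4,5): turn R to S, flip to black, move to (5,5). |black|=7
Step 8: on BLACK (5,5): turn L to E, flip to white, move to (5,6). |black|=6

Answer: 5 6 E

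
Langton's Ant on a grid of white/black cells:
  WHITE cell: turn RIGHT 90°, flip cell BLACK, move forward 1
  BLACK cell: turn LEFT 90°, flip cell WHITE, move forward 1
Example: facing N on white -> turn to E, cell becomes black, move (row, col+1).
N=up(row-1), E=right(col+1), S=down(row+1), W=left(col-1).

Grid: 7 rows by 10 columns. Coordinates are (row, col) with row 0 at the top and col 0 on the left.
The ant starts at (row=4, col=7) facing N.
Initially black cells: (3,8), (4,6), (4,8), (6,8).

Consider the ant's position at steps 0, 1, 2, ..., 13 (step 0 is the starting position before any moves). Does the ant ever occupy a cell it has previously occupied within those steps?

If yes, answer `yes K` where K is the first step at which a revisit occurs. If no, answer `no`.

Answer: yes 6

Derivation:
Step 1: on WHITE (4,7): turn R to E, flip to black, move to (4,8). |black|=5 — new cell
Step 2: on BLACK (4,8): turn L to N, flip to white, move to (3,8). |black|=4 — new cell
Step 3: on BLACK (3,8): turn L to W, flip to white, move to (3,7). |black|=3 — new cell
Step 4: on WHITE (3,7): turn R to N, flip to black, move to (2,7). |black|=4 — new cell
Step 5: on WHITE (2,7): turn R to E, flip to black, move to (2,8). |black|=5 — new cell
Step 6: on WHITE (2,8): turn R to S, flip to black, move to (3,8). |black|=6 — REVISIT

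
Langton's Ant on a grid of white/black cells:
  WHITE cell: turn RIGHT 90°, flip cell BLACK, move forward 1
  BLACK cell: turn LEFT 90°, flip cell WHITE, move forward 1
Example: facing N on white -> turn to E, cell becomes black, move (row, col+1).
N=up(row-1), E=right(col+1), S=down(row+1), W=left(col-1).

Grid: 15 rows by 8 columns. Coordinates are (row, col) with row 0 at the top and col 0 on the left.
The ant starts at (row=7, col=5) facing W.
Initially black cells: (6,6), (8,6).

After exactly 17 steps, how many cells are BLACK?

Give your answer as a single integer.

Answer: 7

Derivation:
Step 1: on WHITE (7,5): turn R to N, flip to black, move to (6,5). |black|=3
Step 2: on WHITE (6,5): turn R to E, flip to black, move to (6,6). |black|=4
Step 3: on BLACK (6,6): turn L to N, flip to white, move to (5,6). |black|=3
Step 4: on WHITE (5,6): turn R to E, flip to black, move to (5,7). |black|=4
Step 5: on WHITE (5,7): turn R to S, flip to black, move to (6,7). |black|=5
Step 6: on WHITE (6,7): turn R to W, flip to black, move to (6,6). |black|=6
Step 7: on WHITE (6,6): turn R to N, flip to black, move to (5,6). |black|=7
Step 8: on BLACK (5,6): turn L to W, flip to white, move to (5,5). |black|=6
Step 9: on WHITE (5,5): turn R to N, flip to black, move to (4,5). |black|=7
Step 10: on WHITE (4,5): turn R to E, flip to black, move to (4,6). |black|=8
Step 11: on WHITE (4,6): turn R to S, flip to black, move to (5,6). |black|=9
Step 12: on WHITE (5,6): turn R to W, flip to black, move to (5,5). |black|=10
Step 13: on BLACK (5,5): turn L to S, flip to white, move to (6,5). |black|=9
Step 14: on BLACK (6,5): turn L to E, flip to white, move to (6,6). |black|=8
Step 15: on BLACK (6,6): turn L to N, flip to white, move to (5,6). |black|=7
Step 16: on BLACK (5,6): turn L to W, flip to white, move to (5,5). |black|=6
Step 17: on WHITE (5,5): turn R to N, flip to black, move to (4,5). |black|=7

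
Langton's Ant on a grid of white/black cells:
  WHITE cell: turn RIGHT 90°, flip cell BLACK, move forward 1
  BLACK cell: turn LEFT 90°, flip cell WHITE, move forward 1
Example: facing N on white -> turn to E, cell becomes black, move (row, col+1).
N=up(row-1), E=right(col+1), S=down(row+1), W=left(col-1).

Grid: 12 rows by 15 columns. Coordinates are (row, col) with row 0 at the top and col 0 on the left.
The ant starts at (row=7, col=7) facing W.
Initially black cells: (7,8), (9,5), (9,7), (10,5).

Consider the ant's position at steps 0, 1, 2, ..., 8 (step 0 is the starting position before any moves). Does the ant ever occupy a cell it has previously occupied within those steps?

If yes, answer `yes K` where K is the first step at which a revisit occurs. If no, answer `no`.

Answer: yes 7

Derivation:
Step 1: on WHITE (7,7): turn R to N, flip to black, move to (6,7). |black|=5 — new cell
Step 2: on WHITE (6,7): turn R to E, flip to black, move to (6,8). |black|=6 — new cell
Step 3: on WHITE (6,8): turn R to S, flip to black, move to (7,8). |black|=7 — new cell
Step 4: on BLACK (7,8): turn L to E, flip to white, move to (7,9). |black|=6 — new cell
Step 5: on WHITE (7,9): turn R to S, flip to black, move to (8,9). |black|=7 — new cell
Step 6: on WHITE (8,9): turn R to W, flip to black, move to (8,8). |black|=8 — new cell
Step 7: on WHITE (8,8): turn R to N, flip to black, move to (7,8). |black|=9 — REVISIT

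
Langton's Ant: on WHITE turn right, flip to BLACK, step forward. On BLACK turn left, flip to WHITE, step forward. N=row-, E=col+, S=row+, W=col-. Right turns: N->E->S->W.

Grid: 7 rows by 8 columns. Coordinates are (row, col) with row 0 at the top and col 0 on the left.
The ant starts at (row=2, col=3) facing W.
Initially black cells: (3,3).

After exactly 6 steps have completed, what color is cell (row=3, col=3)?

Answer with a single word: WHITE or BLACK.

Answer: WHITE

Derivation:
Step 1: on WHITE (2,3): turn R to N, flip to black, move to (1,3). |black|=2
Step 2: on WHITE (1,3): turn R to E, flip to black, move to (1,4). |black|=3
Step 3: on WHITE (1,4): turn R to S, flip to black, move to (2,4). |black|=4
Step 4: on WHITE (2,4): turn R to W, flip to black, move to (2,3). |black|=5
Step 5: on BLACK (2,3): turn L to S, flip to white, move to (3,3). |black|=4
Step 6: on BLACK (3,3): turn L to E, flip to white, move to (3,4). |black|=3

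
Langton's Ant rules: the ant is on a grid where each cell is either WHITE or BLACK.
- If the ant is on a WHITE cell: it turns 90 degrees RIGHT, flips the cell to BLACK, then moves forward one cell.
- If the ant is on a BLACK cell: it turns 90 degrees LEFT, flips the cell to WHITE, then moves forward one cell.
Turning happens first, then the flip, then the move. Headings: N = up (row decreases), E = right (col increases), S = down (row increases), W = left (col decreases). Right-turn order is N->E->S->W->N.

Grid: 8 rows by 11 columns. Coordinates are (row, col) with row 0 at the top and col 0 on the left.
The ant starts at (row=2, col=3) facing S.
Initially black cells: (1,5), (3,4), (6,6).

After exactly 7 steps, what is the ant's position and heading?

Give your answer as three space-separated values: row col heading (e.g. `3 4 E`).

Answer: 3 5 E

Derivation:
Step 1: on WHITE (2,3): turn R to W, flip to black, move to (2,2). |black|=4
Step 2: on WHITE (2,2): turn R to N, flip to black, move to (1,2). |black|=5
Step 3: on WHITE (1,2): turn R to E, flip to black, move to (1,3). |black|=6
Step 4: on WHITE (1,3): turn R to S, flip to black, move to (2,3). |black|=7
Step 5: on BLACK (2,3): turn L to E, flip to white, move to (2,4). |black|=6
Step 6: on WHITE (2,4): turn R to S, flip to black, move to (3,4). |black|=7
Step 7: on BLACK (3,4): turn L to E, flip to white, move to (3,5). |black|=6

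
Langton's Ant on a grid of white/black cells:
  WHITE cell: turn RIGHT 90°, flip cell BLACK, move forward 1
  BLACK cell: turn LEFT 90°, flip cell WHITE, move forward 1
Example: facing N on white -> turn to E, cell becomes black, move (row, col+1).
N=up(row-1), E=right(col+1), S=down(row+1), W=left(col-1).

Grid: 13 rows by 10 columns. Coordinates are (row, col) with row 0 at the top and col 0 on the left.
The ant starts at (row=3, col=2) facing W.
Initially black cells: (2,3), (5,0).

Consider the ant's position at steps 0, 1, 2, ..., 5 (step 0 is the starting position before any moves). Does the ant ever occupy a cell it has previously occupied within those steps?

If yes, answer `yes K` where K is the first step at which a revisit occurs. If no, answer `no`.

Step 1: on WHITE (3,2): turn R to N, flip to black, move to (2,2). |black|=3 — new cell
Step 2: on WHITE (2,2): turn R to E, flip to black, move to (2,3). |black|=4 — new cell
Step 3: on BLACK (2,3): turn L to N, flip to white, move to (1,3). |black|=3 — new cell
Step 4: on WHITE (1,3): turn R to E, flip to black, move to (1,4). |black|=4 — new cell
Step 5: on WHITE (1,4): turn R to S, flip to black, move to (2,4). |black|=5 — new cell
No revisit within 5 steps.

Answer: no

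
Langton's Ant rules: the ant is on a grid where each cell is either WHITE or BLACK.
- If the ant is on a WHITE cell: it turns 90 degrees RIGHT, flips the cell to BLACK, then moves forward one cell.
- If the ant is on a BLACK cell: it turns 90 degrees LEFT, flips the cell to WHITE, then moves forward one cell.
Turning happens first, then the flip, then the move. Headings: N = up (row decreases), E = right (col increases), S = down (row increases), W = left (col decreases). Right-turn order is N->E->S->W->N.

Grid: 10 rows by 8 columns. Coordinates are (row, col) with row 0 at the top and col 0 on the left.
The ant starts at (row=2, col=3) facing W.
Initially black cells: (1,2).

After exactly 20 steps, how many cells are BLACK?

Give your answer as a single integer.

Answer: 7

Derivation:
Step 1: on WHITE (2,3): turn R to N, flip to black, move to (1,3). |black|=2
Step 2: on WHITE (1,3): turn R to E, flip to black, move to (1,4). |black|=3
Step 3: on WHITE (1,4): turn R to S, flip to black, move to (2,4). |black|=4
Step 4: on WHITE (2,4): turn R to W, flip to black, move to (2,3). |black|=5
Step 5: on BLACK (2,3): turn L to S, flip to white, move to (3,3). |black|=4
Step 6: on WHITE (3,3): turn R to W, flip to black, move to (3,2). |black|=5
Step 7: on WHITE (3,2): turn R to N, flip to black, move to (2,2). |black|=6
Step 8: on WHITE (2,2): turn R to E, flip to black, move to (2,3). |black|=7
Step 9: on WHITE (2,3): turn R to S, flip to black, move to (3,3). |black|=8
Step 10: on BLACK (3,3): turn L to E, flip to white, move to (3,4). |black|=7
Step 11: on WHITE (3,4): turn R to S, flip to black, move to (4,4). |black|=8
Step 12: on WHITE (4,4): turn R to W, flip to black, move to (4,3). |black|=9
Step 13: on WHITE (4,3): turn R to N, flip to black, move to (3,3). |black|=10
Step 14: on WHITE (3,3): turn R to E, flip to black, move to (3,4). |black|=11
Step 15: on BLACK (3,4): turn L to N, flip to white, move to (2,4). |black|=10
Step 16: on BLACK (2,4): turn L to W, flip to white, move to (2,3). |black|=9
Step 17: on BLACK (2,3): turn L to S, flip to white, move to (3,3). |black|=8
Step 18: on BLACK (3,3): turn L to E, flip to white, move to (3,4). |black|=7
Step 19: on WHITE (3,4): turn R to S, flip to black, move to (4,4). |black|=8
Step 20: on BLACK (4,4): turn L to E, flip to white, move to (4,5). |black|=7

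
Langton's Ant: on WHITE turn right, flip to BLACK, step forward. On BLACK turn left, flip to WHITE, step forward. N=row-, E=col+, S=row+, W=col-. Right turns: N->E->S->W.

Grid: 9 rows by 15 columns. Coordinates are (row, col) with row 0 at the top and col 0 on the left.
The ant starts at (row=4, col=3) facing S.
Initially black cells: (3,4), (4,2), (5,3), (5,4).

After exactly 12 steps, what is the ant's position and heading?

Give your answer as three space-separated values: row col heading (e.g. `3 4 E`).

Step 1: on WHITE (4,3): turn R to W, flip to black, move to (4,2). |black|=5
Step 2: on BLACK (4,2): turn L to S, flip to white, move to (5,2). |black|=4
Step 3: on WHITE (5,2): turn R to W, flip to black, move to (5,1). |black|=5
Step 4: on WHITE (5,1): turn R to N, flip to black, move to (4,1). |black|=6
Step 5: on WHITE (4,1): turn R to E, flip to black, move to (4,2). |black|=7
Step 6: on WHITE (4,2): turn R to S, flip to black, move to (5,2). |black|=8
Step 7: on BLACK (5,2): turn L to E, flip to white, move to (5,3). |black|=7
Step 8: on BLACK (5,3): turn L to N, flip to white, move to (4,3). |black|=6
Step 9: on BLACK (4,3): turn L to W, flip to white, move to (4,2). |black|=5
Step 10: on BLACK (4,2): turn L to S, flip to white, move to (5,2). |black|=4
Step 11: on WHITE (5,2): turn R to W, flip to black, move to (5,1). |black|=5
Step 12: on BLACK (5,1): turn L to S, flip to white, move to (6,1). |black|=4

Answer: 6 1 S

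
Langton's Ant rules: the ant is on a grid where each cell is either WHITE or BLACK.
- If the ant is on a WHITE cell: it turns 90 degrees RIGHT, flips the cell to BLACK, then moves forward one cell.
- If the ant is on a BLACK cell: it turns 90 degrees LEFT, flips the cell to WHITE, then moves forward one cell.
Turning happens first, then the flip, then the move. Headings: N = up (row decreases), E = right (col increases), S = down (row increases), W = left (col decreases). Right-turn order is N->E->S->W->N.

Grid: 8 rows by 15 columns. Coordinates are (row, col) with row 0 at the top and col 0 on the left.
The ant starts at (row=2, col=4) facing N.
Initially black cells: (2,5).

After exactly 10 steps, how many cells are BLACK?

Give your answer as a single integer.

Answer: 7

Derivation:
Step 1: on WHITE (2,4): turn R to E, flip to black, move to (2,5). |black|=2
Step 2: on BLACK (2,5): turn L to N, flip to white, move to (1,5). |black|=1
Step 3: on WHITE (1,5): turn R to E, flip to black, move to (1,6). |black|=2
Step 4: on WHITE (1,6): turn R to S, flip to black, move to (2,6). |black|=3
Step 5: on WHITE (2,6): turn R to W, flip to black, move to (2,5). |black|=4
Step 6: on WHITE (2,5): turn R to N, flip to black, move to (1,5). |black|=5
Step 7: on BLACK (1,5): turn L to W, flip to white, move to (1,4). |black|=4
Step 8: on WHITE (1,4): turn R to N, flip to black, move to (0,4). |black|=5
Step 9: on WHITE (0,4): turn R to E, flip to black, move to (0,5). |black|=6
Step 10: on WHITE (0,5): turn R to S, flip to black, move to (1,5). |black|=7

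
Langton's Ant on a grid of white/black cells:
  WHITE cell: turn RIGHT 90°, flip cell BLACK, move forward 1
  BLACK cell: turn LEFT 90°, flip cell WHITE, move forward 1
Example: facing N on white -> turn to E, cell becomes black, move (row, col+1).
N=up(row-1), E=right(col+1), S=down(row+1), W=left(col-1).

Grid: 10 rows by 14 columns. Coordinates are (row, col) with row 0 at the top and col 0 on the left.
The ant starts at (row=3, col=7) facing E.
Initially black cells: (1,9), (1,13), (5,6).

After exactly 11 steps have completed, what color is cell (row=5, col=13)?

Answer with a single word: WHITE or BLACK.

Answer: WHITE

Derivation:
Step 1: on WHITE (3,7): turn R to S, flip to black, move to (4,7). |black|=4
Step 2: on WHITE (4,7): turn R to W, flip to black, move to (4,6). |black|=5
Step 3: on WHITE (4,6): turn R to N, flip to black, move to (3,6). |black|=6
Step 4: on WHITE (3,6): turn R to E, flip to black, move to (3,7). |black|=7
Step 5: on BLACK (3,7): turn L to N, flip to white, move to (2,7). |black|=6
Step 6: on WHITE (2,7): turn R to E, flip to black, move to (2,8). |black|=7
Step 7: on WHITE (2,8): turn R to S, flip to black, move to (3,8). |black|=8
Step 8: on WHITE (3,8): turn R to W, flip to black, move to (3,7). |black|=9
Step 9: on WHITE (3,7): turn R to N, flip to black, move to (2,7). |black|=10
Step 10: on BLACK (2,7): turn L to W, flip to white, move to (2,6). |black|=9
Step 11: on WHITE (2,6): turn R to N, flip to black, move to (1,6). |black|=10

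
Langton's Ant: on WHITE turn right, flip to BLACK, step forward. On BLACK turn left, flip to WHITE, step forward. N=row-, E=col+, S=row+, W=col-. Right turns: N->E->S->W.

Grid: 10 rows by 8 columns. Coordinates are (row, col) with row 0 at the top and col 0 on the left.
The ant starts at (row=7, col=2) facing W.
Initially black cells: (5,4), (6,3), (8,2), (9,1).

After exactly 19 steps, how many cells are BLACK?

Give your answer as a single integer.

Answer: 9

Derivation:
Step 1: on WHITE (7,2): turn R to N, flip to black, move to (6,2). |black|=5
Step 2: on WHITE (6,2): turn R to E, flip to black, move to (6,3). |black|=6
Step 3: on BLACK (6,3): turn L to N, flip to white, move to (5,3). |black|=5
Step 4: on WHITE (5,3): turn R to E, flip to black, move to (5,4). |black|=6
Step 5: on BLACK (5,4): turn L to N, flip to white, move to (4,4). |black|=5
Step 6: on WHITE (4,4): turn R to E, flip to black, move to (4,5). |black|=6
Step 7: on WHITE (4,5): turn R to S, flip to black, move to (5,5). |black|=7
Step 8: on WHITE (5,5): turn R to W, flip to black, move to (5,4). |black|=8
Step 9: on WHITE (5,4): turn R to N, flip to black, move to (4,4). |black|=9
Step 10: on BLACK (4,4): turn L to W, flip to white, move to (4,3). |black|=8
Step 11: on WHITE (4,3): turn R to N, flip to black, move to (3,3). |black|=9
Step 12: on WHITE (3,3): turn R to E, flip to black, move to (3,4). |black|=10
Step 13: on WHITE (3,4): turn R to S, flip to black, move to (4,4). |black|=11
Step 14: on WHITE (4,4): turn R to W, flip to black, move to (4,3). |black|=12
Step 15: on BLACK (4,3): turn L to S, flip to white, move to (5,3). |black|=11
Step 16: on BLACK (5,3): turn L to E, flip to white, move to (5,4). |black|=10
Step 17: on BLACK (5,4): turn L to N, flip to white, move to (4,4). |black|=9
Step 18: on BLACK (4,4): turn L to W, flip to white, move to (4,3). |black|=8
Step 19: on WHITE (4,3): turn R to N, flip to black, move to (3,3). |black|=9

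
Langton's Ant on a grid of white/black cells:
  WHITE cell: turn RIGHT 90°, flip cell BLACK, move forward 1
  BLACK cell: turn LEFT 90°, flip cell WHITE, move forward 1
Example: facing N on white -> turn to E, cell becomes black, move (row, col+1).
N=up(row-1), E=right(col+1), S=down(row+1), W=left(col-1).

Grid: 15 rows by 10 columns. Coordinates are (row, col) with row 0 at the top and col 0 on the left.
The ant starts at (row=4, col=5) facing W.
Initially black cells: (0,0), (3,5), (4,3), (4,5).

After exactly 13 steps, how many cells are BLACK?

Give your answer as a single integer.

Step 1: on BLACK (4,5): turn L to S, flip to white, move to (5,5). |black|=3
Step 2: on WHITE (5,5): turn R to W, flip to black, move to (5,4). |black|=4
Step 3: on WHITE (5,4): turn R to N, flip to black, move to (4,4). |black|=5
Step 4: on WHITE (4,4): turn R to E, flip to black, move to (4,5). |black|=6
Step 5: on WHITE (4,5): turn R to S, flip to black, move to (5,5). |black|=7
Step 6: on BLACK (5,5): turn L to E, flip to white, move to (5,6). |black|=6
Step 7: on WHITE (5,6): turn R to S, flip to black, move to (6,6). |black|=7
Step 8: on WHITE (6,6): turn R to W, flip to black, move to (6,5). |black|=8
Step 9: on WHITE (6,5): turn R to N, flip to black, move to (5,5). |black|=9
Step 10: on WHITE (5,5): turn R to E, flip to black, move to (5,6). |black|=10
Step 11: on BLACK (5,6): turn L to N, flip to white, move to (4,6). |black|=9
Step 12: on WHITE (4,6): turn R to E, flip to black, move to (4,7). |black|=10
Step 13: on WHITE (4,7): turn R to S, flip to black, move to (5,7). |black|=11

Answer: 11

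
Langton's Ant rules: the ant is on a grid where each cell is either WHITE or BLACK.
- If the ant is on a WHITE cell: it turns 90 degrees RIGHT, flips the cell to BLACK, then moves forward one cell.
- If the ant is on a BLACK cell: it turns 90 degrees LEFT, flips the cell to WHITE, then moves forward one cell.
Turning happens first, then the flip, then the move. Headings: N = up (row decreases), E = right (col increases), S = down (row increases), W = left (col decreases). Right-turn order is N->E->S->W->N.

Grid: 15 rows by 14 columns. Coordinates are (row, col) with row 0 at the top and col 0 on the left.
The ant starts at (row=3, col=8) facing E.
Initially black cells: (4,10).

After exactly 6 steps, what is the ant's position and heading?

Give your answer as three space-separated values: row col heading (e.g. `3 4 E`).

Step 1: on WHITE (3,8): turn R to S, flip to black, move to (4,8). |black|=2
Step 2: on WHITE (4,8): turn R to W, flip to black, move to (4,7). |black|=3
Step 3: on WHITE (4,7): turn R to N, flip to black, move to (3,7). |black|=4
Step 4: on WHITE (3,7): turn R to E, flip to black, move to (3,8). |black|=5
Step 5: on BLACK (3,8): turn L to N, flip to white, move to (2,8). |black|=4
Step 6: on WHITE (2,8): turn R to E, flip to black, move to (2,9). |black|=5

Answer: 2 9 E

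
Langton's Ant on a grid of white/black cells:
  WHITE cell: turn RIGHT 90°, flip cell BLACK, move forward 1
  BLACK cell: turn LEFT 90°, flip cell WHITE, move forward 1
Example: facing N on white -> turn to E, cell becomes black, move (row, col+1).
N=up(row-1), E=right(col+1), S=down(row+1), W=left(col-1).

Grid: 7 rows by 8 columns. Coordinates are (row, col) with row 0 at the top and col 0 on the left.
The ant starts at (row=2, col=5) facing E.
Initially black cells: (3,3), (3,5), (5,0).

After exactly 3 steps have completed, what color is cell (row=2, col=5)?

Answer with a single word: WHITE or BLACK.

Answer: BLACK

Derivation:
Step 1: on WHITE (2,5): turn R to S, flip to black, move to (3,5). |black|=4
Step 2: on BLACK (3,5): turn L to E, flip to white, move to (3,6). |black|=3
Step 3: on WHITE (3,6): turn R to S, flip to black, move to (4,6). |black|=4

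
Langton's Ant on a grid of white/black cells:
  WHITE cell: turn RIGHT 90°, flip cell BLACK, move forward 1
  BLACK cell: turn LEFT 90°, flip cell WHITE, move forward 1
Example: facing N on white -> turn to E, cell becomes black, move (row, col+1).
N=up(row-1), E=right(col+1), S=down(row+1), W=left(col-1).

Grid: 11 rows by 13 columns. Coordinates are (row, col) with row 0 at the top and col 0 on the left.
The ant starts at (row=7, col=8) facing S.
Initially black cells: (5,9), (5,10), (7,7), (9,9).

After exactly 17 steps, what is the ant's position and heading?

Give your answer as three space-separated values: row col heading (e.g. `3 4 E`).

Step 1: on WHITE (7,8): turn R to W, flip to black, move to (7,7). |black|=5
Step 2: on BLACK (7,7): turn L to S, flip to white, move to (8,7). |black|=4
Step 3: on WHITE (8,7): turn R to W, flip to black, move to (8,6). |black|=5
Step 4: on WHITE (8,6): turn R to N, flip to black, move to (7,6). |black|=6
Step 5: on WHITE (7,6): turn R to E, flip to black, move to (7,7). |black|=7
Step 6: on WHITE (7,7): turn R to S, flip to black, move to (8,7). |black|=8
Step 7: on BLACK (8,7): turn L to E, flip to white, move to (8,8). |black|=7
Step 8: on WHITE (8,8): turn R to S, flip to black, move to (9,8). |black|=8
Step 9: on WHITE (9,8): turn R to W, flip to black, move to (9,7). |black|=9
Step 10: on WHITE (9,7): turn R to N, flip to black, move to (8,7). |black|=10
Step 11: on WHITE (8,7): turn R to E, flip to black, move to (8,8). |black|=11
Step 12: on BLACK (8,8): turn L to N, flip to white, move to (7,8). |black|=10
Step 13: on BLACK (7,8): turn L to W, flip to white, move to (7,7). |black|=9
Step 14: on BLACK (7,7): turn L to S, flip to white, move to (8,7). |black|=8
Step 15: on BLACK (8,7): turn L to E, flip to white, move to (8,8). |black|=7
Step 16: on WHITE (8,8): turn R to S, flip to black, move to (9,8). |black|=8
Step 17: on BLACK (9,8): turn L to E, flip to white, move to (9,9). |black|=7

Answer: 9 9 E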